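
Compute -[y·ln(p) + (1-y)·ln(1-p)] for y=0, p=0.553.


BCE = -[y·ln(p) + (1-y)·ln(1-p)]
= -0 - 1·ln(1-0.553)
= -ln(0.447) = 0.8052

0.8052


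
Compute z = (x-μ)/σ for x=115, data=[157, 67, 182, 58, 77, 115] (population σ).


μ = 109.3333, σ = 46.65
z = (115 - 109.3333)/46.65 = 0.1215

0.1215


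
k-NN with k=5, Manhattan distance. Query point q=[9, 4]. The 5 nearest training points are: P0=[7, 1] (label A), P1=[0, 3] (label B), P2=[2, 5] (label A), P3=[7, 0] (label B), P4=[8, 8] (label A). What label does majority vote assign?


d(q,P0) = 5  (label A)
d(q,P1) = 10  (label B)
d(q,P2) = 8  (label A)
d(q,P3) = 6  (label B)
d(q,P4) = 5  (label A)
Votes: A=3, B=2
Majority → A

A


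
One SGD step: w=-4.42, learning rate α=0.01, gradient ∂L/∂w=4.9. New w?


w_new = w - α·∇
= -4.42 - 0.01·4.9
= -4.42 - 0.049
= -4.469

-4.469


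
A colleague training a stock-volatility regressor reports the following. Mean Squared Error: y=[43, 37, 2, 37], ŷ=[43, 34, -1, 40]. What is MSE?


Squared errors: (43-43)²=0, (37-34)²=9, (2+ 1)²=9, (37-40)²=9
Sum = 27
MSE = 27/4 = 27/4

27/4


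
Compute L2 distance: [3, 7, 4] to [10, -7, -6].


d = √((3-10)² + (7+ 7)² + (4+ 6)²)
  = √(49 + 196 + 100)
  = √345 = 18.5742

18.5742


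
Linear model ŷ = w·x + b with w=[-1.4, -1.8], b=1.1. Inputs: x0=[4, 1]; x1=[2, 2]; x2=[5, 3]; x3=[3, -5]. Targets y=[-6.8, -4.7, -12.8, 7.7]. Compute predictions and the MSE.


ŷ0 = (-1.4)·(4) + (-1.8)·(1) + 1.1 = -6.3
ŷ1 = (-1.4)·(2) + (-1.8)·(2) + 1.1 = -5.3
ŷ2 = (-1.4)·(5) + (-1.8)·(3) + 1.1 = -11.3
ŷ3 = (-1.4)·(3) + (-1.8)·(-5) + 1.1 = 5.9
errors² = [0.25, 0.36, 2.25, 3.24]
MSE = 6.1000/4 = 1.525

1.525


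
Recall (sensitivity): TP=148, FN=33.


Recall = TP/(TP+FN)
= 148/(148+33)
= 148/181 = 81.77%

81.77%


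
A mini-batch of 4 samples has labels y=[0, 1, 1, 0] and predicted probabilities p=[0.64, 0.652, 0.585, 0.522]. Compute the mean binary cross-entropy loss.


L[0] = -ln(1-0.64) = -ln(0.36) = 1.0217
L[1] = -ln(0.652) = 0.4277
L[2] = -ln(0.585) = 0.5361
L[3] = -ln(1-0.522) = -ln(0.478) = 0.7381
mean = (1.0217 + 0.4277 + 0.5361 + 0.7381)/4 = 0.6809

0.6809


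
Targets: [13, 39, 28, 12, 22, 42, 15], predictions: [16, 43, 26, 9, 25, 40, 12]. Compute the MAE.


Absolute errors: |13-16|=3, |39-43|=4, |28-26|=2, |12-9|=3, |22-25|=3, |42-40|=2, |15-12|=3
Sum = 20
MAE = 20/7 = 20/7

20/7


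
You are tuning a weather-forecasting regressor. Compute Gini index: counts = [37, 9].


Probabilities: [37/46, 9/46] ≈ [0.8043, 0.1957]
Σpᵢ² = (1369 + 81)/46² = 1450/2116
Gini = 1 - Σpᵢ² = 1 - 1450/2116 = 0.3147

0.3147


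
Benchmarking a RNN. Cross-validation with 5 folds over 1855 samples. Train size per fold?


Fold size = 1855/5 = 371
Training per fold = 1855 - 371 = 1484

1484


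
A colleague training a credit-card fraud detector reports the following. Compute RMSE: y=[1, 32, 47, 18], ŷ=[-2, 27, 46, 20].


MSE = 39/4 = 9.75
RMSE = √(39/4) = 3.1225

3.1225


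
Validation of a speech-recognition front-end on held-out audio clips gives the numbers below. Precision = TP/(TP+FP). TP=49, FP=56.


Precision = TP/(TP+FP)
= 49/(49+56)
= 49/105 = 46.67%

46.67%


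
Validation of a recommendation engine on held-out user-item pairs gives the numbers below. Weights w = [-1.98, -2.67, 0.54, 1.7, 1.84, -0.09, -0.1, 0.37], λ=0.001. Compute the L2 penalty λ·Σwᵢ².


‖w‖₂² = (-1.98)² + (-2.67)² + (0.54)² + (1.7)² + (1.84)² + (-0.09)² + (-0.1)² + (0.37)²
     = 3.9204 + 7.1289 + 0.2916 + 2.89 + 3.3856 + 0.0081 + 0.01 + 0.1369
     = 17.7715
λ·‖w‖₂² = 0.001·17.7715 = 0.017771

0.017771


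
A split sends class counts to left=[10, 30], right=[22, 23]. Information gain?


Parent = [32, 53], H_parent = 0.9555
H_left = 0.8113 (n=40), H_right = 0.9996 (n=45)
H_children = (40/85)·0.8113 + (45/85)·0.9996 = 0.911
IG = 0.9555 - 0.911 = 0.0445

0.0445


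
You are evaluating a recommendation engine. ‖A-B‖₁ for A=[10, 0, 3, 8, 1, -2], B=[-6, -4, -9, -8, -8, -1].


d = |10+ 6| + |0+ 4| + |3+ 9| + |8+ 8| + |1+ 8| + |-2+ 1|
  = 16 + 4 + 12 + 16 + 9 + 1
  = 58

58


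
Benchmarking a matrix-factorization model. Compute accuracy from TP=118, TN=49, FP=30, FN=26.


Accuracy = (TP+TN)/(TP+TN+FP+FN)
= (118+49)/(223)
= 167/223 = 74.89%

74.89%


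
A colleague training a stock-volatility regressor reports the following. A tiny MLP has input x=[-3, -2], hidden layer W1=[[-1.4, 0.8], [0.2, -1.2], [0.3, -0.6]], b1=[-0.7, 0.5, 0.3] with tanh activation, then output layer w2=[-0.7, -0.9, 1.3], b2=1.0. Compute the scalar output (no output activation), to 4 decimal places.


z1[0] = (-1.4)·(-3) + (0.8)·(-2) - 0.7 = 1.9
z1[1] = (0.2)·(-3) + (-1.2)·(-2) + 0.5 = 2.3
z1[2] = (0.3)·(-3) + (-0.6)·(-2) + 0.3 = 0.6
h = tanh(z1) = [0.9562, 0.9801, 0.537]
output = (-0.7)·(0.9562) + (-0.9)·(0.9801) + (1.3)·(0.537) + 1.0 = 0.1467

0.1467


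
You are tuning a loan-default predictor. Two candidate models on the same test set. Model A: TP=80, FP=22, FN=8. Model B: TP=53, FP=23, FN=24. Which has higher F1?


Model A: P=80/102=0.7843, R=80/88=0.9091, F1=2PR/(P+R)=2TP/(2TP+FP+FN)=160/190=0.8421
Model B: P=53/76=0.6974, R=53/77=0.6883, F1=2PR/(P+R)=2TP/(2TP+FP+FN)=106/153=0.6928
0.8421 > 0.6928 → Model A

Model A


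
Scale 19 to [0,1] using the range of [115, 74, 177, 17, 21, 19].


min=17, max=177
(19-17)/(177-17) = 2/160 = 0.0125

0.0125


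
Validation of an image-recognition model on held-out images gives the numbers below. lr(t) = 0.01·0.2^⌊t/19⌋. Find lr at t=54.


n_drops = ⌊54/19⌋ = 2
lr = 0.01·0.2^2 = 0.01·0.04 = 0.0004

0.0004


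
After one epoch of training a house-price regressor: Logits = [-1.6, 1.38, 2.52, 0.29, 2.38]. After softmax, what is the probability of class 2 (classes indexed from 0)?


Exponentials: e^-1.6=0.2019, e^1.38=3.9749, e^2.52=12.4286, e^0.29=1.3364, e^2.38=10.8049
Sum = 28.7467
Softmax = [0.007, 0.1383, 0.4323, 0.0465, 0.3759]
p[2] = 12.4286/28.7467 = 0.4323

0.4323


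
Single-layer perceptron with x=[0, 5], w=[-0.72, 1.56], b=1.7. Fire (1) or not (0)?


z = (0)·(-0.72) + (5)·(1.56) + 1.7
  = 9.5
step(z) = 1 (z≥0)

1


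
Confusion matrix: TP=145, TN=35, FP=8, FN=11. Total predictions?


Total = TP + TN + FP + FN
= 145 + 35 + 8 + 11
= 199
(Predicted positive: 153, predicted negative: 46)

199


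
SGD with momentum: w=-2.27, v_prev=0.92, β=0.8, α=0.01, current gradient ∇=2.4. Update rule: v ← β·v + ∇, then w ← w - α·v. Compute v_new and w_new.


v_new = 0.8·0.92 + 2.4 = 0.736 + 2.4 = 3.136
w_new = -2.27 - 0.01·3.136 = -2.27 - 0.03136 = -2.30136

v_new=3.136, w_new=-2.30136


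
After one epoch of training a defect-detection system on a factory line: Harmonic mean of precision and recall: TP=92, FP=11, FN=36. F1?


Precision = 92/103 = 0.8932
Recall = 92/128 = 0.7188
F1 = 2·P·R/(P+R) = 2·TP/(2·TP+FP+FN) = 184/(184+11+36) = 184/231 = 0.7965

0.7965


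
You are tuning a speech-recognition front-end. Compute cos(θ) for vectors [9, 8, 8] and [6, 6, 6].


A·B = 9·6 + 8·6 + 8·6 = 150
‖A‖ = √209 = 14.4568, ‖B‖ = √108 = 10.3923
cos = 150/(√209·√108) = 150/√22572 = 0.9984

0.9984


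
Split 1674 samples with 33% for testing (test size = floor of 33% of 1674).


Test = ⌊1674·33/100⌋ = 552
Train = 1674 - 552 = 1122

Train: 1122, Test: 552


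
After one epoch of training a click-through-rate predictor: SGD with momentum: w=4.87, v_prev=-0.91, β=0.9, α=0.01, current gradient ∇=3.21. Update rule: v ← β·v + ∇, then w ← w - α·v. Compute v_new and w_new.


v_new = 0.9·-0.91 + 3.21 = -0.819 + 3.21 = 2.391
w_new = 4.87 - 0.01·2.391 = 4.87 - 0.02391 = 4.84609

v_new=2.391, w_new=4.84609


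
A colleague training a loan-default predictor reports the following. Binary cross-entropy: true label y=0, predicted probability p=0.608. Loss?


BCE = -[y·ln(p) + (1-y)·ln(1-p)]
= -0 - 1·ln(1-0.608)
= -ln(0.392) = 0.9365

0.9365


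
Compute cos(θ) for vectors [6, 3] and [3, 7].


A·B = 6·3 + 3·7 = 39
‖A‖ = √45 = 6.7082, ‖B‖ = √58 = 7.6158
cos = 39/(√45·√58) = 39/√2610 = 0.7634

0.7634


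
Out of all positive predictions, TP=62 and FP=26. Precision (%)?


Precision = TP/(TP+FP)
= 62/(62+26)
= 62/88 = 70.45%

70.45%


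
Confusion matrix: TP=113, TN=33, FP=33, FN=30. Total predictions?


Total = TP + TN + FP + FN
= 113 + 33 + 33 + 30
= 209
(Predicted positive: 146, predicted negative: 63)

209


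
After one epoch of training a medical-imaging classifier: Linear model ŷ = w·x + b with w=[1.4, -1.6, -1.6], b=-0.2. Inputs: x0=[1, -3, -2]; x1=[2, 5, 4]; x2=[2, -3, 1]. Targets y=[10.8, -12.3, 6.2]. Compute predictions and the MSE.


ŷ0 = (1.4)·(1) + (-1.6)·(-3) + (-1.6)·(-2) - 0.2 = 9.2
ŷ1 = (1.4)·(2) + (-1.6)·(5) + (-1.6)·(4) - 0.2 = -11.8
ŷ2 = (1.4)·(2) + (-1.6)·(-3) + (-1.6)·(1) - 0.2 = 5.8
errors² = [2.56, 0.25, 0.16]
MSE = 2.9700/3 = 0.99

0.99


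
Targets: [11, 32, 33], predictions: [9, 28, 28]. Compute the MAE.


Absolute errors: |11-9|=2, |32-28|=4, |33-28|=5
Sum = 11
MAE = 11/3 = 11/3

11/3


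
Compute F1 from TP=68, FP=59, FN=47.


Precision = 68/127 = 0.5354
Recall = 68/115 = 0.5913
F1 = 2·P·R/(P+R) = 2·TP/(2·TP+FP+FN) = 136/(136+59+47) = 136/242 = 0.562

0.562


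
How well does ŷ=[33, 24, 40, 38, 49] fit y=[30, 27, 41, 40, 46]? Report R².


ȳ = 36.8
SS_res = Σ(y-ŷ)² = 32
SS_tot = Σ(y-ȳ)² = 254.8
R² = 1 - SS_res/SS_tot = 1 - 0.1256 = 0.8744

0.8744


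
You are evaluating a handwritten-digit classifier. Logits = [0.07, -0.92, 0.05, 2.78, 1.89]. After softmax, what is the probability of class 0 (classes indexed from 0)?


Exponentials: e^0.07=1.0725, e^-0.92=0.3985, e^0.05=1.0513, e^2.78=16.119, e^1.89=6.6194
Sum = 25.2607
Softmax = [0.0425, 0.0158, 0.0416, 0.6381, 0.262]
p[0] = 1.0725/25.2607 = 0.0425

0.0425


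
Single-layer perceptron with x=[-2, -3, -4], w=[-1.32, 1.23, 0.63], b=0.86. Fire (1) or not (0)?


z = (-2)·(-1.32) + (-3)·(1.23) + (-4)·(0.63) + 0.86
  = -2.71
step(z) = 0 (z<0)

0


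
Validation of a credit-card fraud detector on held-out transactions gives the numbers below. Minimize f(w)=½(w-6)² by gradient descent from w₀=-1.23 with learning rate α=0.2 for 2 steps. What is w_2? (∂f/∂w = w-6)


step 1: grad = -1.23-6 = -7.23; w = -1.23 - 0.2·(-7.23) = 0.216
step 2: grad = 0.216-6 = -5.784; w = 0.216 - 0.2·(-5.784) = 1.3728

1.3728


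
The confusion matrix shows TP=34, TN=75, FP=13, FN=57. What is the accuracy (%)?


Accuracy = (TP+TN)/(TP+TN+FP+FN)
= (34+75)/(179)
= 109/179 = 60.89%

60.89%


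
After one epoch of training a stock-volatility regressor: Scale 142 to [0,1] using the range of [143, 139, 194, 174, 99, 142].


min=99, max=194
(142-99)/(194-99) = 43/95 = 0.4526

0.4526


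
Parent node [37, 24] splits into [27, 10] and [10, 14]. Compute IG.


Parent = [37, 24], H_parent = 0.967
H_left = 0.8419 (n=37), H_right = 0.9799 (n=24)
H_children = (37/61)·0.8419 + (24/61)·0.9799 = 0.8962
IG = 0.967 - 0.8962 = 0.0708

0.0708


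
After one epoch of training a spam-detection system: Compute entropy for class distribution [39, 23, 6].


Probabilities: [39/68, 23/68, 6/68] ≈ [0.5735, 0.3382, 0.0882]
H = -((39/68)·log₂(39/68) + (23/68)·log₂(23/68) + (6/68)·log₂(6/68))
  = 1.298 bits

1.298 bits


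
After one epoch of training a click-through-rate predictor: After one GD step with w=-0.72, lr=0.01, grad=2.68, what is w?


w_new = w - α·∇
= -0.72 - 0.01·2.68
= -0.72 - 0.0268
= -0.7468

-0.7468


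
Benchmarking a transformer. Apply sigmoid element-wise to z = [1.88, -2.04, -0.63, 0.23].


σ(1.88) = 1/(1+e^-1.88) = 0.8676
σ(-2.04) = 1/(1+e^2.04) = 0.1151
σ(-0.63) = 1/(1+e^0.63) = 0.3475
σ(0.23) = 1/(1+e^-0.23) = 0.5572
result = [0.8676, 0.1151, 0.3475, 0.5572]

[0.8676, 0.1151, 0.3475, 0.5572]


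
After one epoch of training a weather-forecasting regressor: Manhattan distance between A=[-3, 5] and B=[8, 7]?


d = |-3-8| + |5-7|
  = 11 + 2
  = 13

13


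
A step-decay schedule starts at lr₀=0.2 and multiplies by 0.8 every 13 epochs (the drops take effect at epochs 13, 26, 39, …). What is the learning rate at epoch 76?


n_drops = ⌊76/13⌋ = 5
lr = 0.2·0.8^5 = 0.2·0.32768 = 0.065536

0.065536


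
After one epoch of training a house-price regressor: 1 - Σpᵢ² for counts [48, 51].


Probabilities: [48/99, 51/99] ≈ [0.4848, 0.5152]
Σpᵢ² = (2304 + 2601)/99² = 4905/9801
Gini = 1 - Σpᵢ² = 1 - 4905/9801 = 0.4995

0.4995


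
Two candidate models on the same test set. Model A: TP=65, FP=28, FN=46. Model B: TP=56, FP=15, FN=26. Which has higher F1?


Model A: P=65/93=0.6989, R=65/111=0.5856, F1=2PR/(P+R)=2TP/(2TP+FP+FN)=130/204=0.6373
Model B: P=56/71=0.7887, R=56/82=0.6829, F1=2PR/(P+R)=2TP/(2TP+FP+FN)=112/153=0.732
0.6373 < 0.732 → Model B

Model B


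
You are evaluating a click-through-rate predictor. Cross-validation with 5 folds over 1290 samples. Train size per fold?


Fold size = 1290/5 = 258
Training per fold = 1290 - 258 = 1032

1032


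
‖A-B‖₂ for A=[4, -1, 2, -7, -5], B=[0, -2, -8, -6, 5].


d = √((4-0)² + (-1+ 2)² + (2+ 8)² + (-7+ 6)² + (-5-5)²)
  = √(16 + 1 + 100 + 1 + 100)
  = √218 = 14.7648

14.7648


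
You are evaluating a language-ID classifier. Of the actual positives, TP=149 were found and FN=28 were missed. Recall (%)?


Recall = TP/(TP+FN)
= 149/(149+28)
= 149/177 = 84.18%

84.18%


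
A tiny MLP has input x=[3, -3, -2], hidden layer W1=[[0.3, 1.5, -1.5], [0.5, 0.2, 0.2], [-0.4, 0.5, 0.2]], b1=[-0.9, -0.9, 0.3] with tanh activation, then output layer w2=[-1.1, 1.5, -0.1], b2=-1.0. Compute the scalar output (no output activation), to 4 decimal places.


z1[0] = (0.3)·(3) + (1.5)·(-3) + (-1.5)·(-2) - 0.9 = -1.5
z1[1] = (0.5)·(3) + (0.2)·(-3) + (0.2)·(-2) - 0.9 = -0.4
z1[2] = (-0.4)·(3) + (0.5)·(-3) + (0.2)·(-2) + 0.3 = -2.8
h = tanh(z1) = [-0.9051, -0.3799, -0.9926]
output = (-1.1)·(-0.9051) + (1.5)·(-0.3799) + (-0.1)·(-0.9926) - 1.0 = -0.475

-0.475


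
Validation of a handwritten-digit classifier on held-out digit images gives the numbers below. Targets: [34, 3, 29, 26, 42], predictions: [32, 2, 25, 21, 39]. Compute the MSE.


Squared errors: (34-32)²=4, (3-2)²=1, (29-25)²=16, (26-21)²=25, (42-39)²=9
Sum = 55
MSE = 55/5 = 11

11


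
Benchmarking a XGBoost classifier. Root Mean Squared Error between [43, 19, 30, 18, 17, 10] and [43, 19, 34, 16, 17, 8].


MSE = 24/6 = 4
RMSE = √(24/6) = 2.0

2.0


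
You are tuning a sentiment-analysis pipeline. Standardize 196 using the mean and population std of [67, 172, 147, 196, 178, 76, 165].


μ = 143, σ = 47.2682
z = (196 - 143)/47.2682 = 1.1213

1.1213


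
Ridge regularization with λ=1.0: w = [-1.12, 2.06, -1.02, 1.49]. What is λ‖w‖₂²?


‖w‖₂² = (-1.12)² + (2.06)² + (-1.02)² + (1.49)²
     = 1.2544 + 4.2436 + 1.0404 + 2.2201
     = 8.7585
λ·‖w‖₂² = 1.0·8.7585 = 8.7585

8.7585


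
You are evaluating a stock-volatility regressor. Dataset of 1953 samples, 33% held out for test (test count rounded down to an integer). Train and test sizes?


Test = ⌊1953·33/100⌋ = 644
Train = 1953 - 644 = 1309

Train: 1309, Test: 644


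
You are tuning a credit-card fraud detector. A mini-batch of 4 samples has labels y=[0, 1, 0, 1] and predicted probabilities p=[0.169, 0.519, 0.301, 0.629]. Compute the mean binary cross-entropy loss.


L[0] = -ln(1-0.169) = -ln(0.831) = 0.1851
L[1] = -ln(0.519) = 0.6559
L[2] = -ln(1-0.301) = -ln(0.699) = 0.3581
L[3] = -ln(0.629) = 0.4636
mean = (0.1851 + 0.6559 + 0.3581 + 0.4636)/4 = 0.4157

0.4157


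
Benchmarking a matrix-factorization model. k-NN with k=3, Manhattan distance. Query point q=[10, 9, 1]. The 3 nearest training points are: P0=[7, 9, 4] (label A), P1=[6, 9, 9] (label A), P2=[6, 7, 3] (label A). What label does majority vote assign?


d(q,P0) = 6  (label A)
d(q,P1) = 12  (label A)
d(q,P2) = 8  (label A)
Votes: A=3, B=0
Majority → A

A


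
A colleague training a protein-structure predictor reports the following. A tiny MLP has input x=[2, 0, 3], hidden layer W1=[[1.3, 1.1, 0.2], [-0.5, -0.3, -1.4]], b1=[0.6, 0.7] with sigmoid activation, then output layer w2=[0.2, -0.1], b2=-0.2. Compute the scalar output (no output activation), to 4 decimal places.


z1[0] = (1.3)·(2) + (1.1)·(0) + (0.2)·(3) + 0.6 = 3.8
z1[1] = (-0.5)·(2) + (-0.3)·(0) + (-1.4)·(3) + 0.7 = -4.5
h = sigmoid(z1) = [0.9781, 0.011]
output = (0.2)·(0.9781) + (-0.1)·(0.011) - 0.2 = -0.0055

-0.0055


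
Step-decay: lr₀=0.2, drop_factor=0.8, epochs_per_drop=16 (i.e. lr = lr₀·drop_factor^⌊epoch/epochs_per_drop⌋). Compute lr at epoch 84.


n_drops = ⌊84/16⌋ = 5
lr = 0.2·0.8^5 = 0.2·0.32768 = 0.065536

0.065536


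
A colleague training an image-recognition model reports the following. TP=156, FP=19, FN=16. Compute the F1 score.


Precision = 156/175 = 0.8914
Recall = 156/172 = 0.907
F1 = 2·P·R/(P+R) = 2·TP/(2·TP+FP+FN) = 312/(312+19+16) = 312/347 = 0.8991

0.8991


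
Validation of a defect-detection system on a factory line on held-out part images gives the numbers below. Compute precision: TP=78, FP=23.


Precision = TP/(TP+FP)
= 78/(78+23)
= 78/101 = 77.23%

77.23%


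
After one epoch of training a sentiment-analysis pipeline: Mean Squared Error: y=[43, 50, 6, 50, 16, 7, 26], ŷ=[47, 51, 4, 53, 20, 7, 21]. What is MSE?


Squared errors: (43-47)²=16, (50-51)²=1, (6-4)²=4, (50-53)²=9, (16-20)²=16, (7-7)²=0, (26-21)²=25
Sum = 71
MSE = 71/7 = 71/7

71/7


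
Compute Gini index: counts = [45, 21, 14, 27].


Probabilities: [45/107, 21/107, 14/107, 27/107] ≈ [0.4206, 0.1963, 0.1308, 0.2523]
Σpᵢ² = (2025 + 441 + 196 + 729)/107² = 3391/11449
Gini = 1 - Σpᵢ² = 1 - 3391/11449 = 0.7038

0.7038


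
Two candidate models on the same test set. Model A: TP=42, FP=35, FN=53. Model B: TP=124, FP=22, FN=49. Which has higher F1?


Model A: P=42/77=0.5455, R=42/95=0.4421, F1=2PR/(P+R)=2TP/(2TP+FP+FN)=84/172=0.4884
Model B: P=124/146=0.8493, R=124/173=0.7168, F1=2PR/(P+R)=2TP/(2TP+FP+FN)=248/319=0.7774
0.4884 < 0.7774 → Model B

Model B


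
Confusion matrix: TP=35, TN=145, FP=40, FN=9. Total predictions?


Total = TP + TN + FP + FN
= 35 + 145 + 40 + 9
= 229
(Predicted positive: 75, predicted negative: 154)

229


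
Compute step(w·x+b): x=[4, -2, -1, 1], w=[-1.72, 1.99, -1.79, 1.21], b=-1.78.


z = (4)·(-1.72) + (-2)·(1.99) + (-1)·(-1.79) + (1)·(1.21) - 1.78
  = -9.64
step(z) = 0 (z<0)

0


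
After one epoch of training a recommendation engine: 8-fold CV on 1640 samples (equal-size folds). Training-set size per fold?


Fold size = 1640/8 = 205
Training per fold = 1640 - 205 = 1435

1435


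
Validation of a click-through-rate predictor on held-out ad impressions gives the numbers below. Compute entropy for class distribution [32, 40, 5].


Probabilities: [32/77, 40/77, 5/77] ≈ [0.4156, 0.5195, 0.0649]
H = -((32/77)·log₂(32/77) + (40/77)·log₂(40/77) + (5/77)·log₂(5/77))
  = 1.2735 bits

1.2735 bits


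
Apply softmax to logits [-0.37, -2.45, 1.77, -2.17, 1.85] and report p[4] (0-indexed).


Exponentials: e^-0.37=0.6907, e^-2.45=0.0863, e^1.77=5.8709, e^-2.17=0.1142, e^1.85=6.3598
Sum = 13.1219
Softmax = [0.0526, 0.0066, 0.4474, 0.0087, 0.4847]
p[4] = 6.3598/13.1219 = 0.4847

0.4847


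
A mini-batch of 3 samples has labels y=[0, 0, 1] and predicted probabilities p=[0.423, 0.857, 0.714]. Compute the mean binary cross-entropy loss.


L[0] = -ln(1-0.423) = -ln(0.577) = 0.5499
L[1] = -ln(1-0.857) = -ln(0.143) = 1.9449
L[2] = -ln(0.714) = 0.3369
mean = (0.5499 + 1.9449 + 0.3369)/3 = 0.9439

0.9439


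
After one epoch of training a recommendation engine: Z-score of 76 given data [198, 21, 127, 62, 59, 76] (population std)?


μ = 90.5, σ = 57.3491
z = (76 - 90.5)/57.3491 = -0.2528

-0.2528


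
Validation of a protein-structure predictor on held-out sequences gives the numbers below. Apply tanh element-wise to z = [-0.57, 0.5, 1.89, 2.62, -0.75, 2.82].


tanh(-0.57) = -0.5154
tanh(0.5) = 0.4621
tanh(1.89) = 0.9554
tanh(2.62) = 0.9895
tanh(-0.75) = -0.6351
tanh(2.82) = 0.9929
result = [-0.5154, 0.4621, 0.9554, 0.9895, -0.6351, 0.9929]

[-0.5154, 0.4621, 0.9554, 0.9895, -0.6351, 0.9929]


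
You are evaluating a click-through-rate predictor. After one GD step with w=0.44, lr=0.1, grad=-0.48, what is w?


w_new = w - α·∇
= 0.44 - 0.1·-0.48
= 0.44 + 0.048
= 0.488

0.488


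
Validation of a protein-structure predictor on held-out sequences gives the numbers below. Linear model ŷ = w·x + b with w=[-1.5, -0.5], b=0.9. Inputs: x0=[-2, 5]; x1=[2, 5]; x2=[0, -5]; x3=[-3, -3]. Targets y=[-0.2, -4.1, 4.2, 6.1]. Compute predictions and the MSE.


ŷ0 = (-1.5)·(-2) + (-0.5)·(5) + 0.9 = 1.4
ŷ1 = (-1.5)·(2) + (-0.5)·(5) + 0.9 = -4.6
ŷ2 = (-1.5)·(0) + (-0.5)·(-5) + 0.9 = 3.4
ŷ3 = (-1.5)·(-3) + (-0.5)·(-3) + 0.9 = 6.9
errors² = [2.56, 0.25, 0.64, 0.64]
MSE = 4.0900/4 = 1.0225

1.0225


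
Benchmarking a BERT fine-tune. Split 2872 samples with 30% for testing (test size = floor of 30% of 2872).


Test = ⌊2872·30/100⌋ = 861
Train = 2872 - 861 = 2011

Train: 2011, Test: 861


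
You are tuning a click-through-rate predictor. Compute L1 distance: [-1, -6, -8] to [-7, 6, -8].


d = |-1+ 7| + |-6-6| + |-8+ 8|
  = 6 + 12 + 0
  = 18

18


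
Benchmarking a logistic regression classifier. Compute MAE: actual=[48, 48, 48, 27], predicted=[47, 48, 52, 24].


Absolute errors: |48-47|=1, |48-48|=0, |48-52|=4, |27-24|=3
Sum = 8
MAE = 8/4 = 2

2


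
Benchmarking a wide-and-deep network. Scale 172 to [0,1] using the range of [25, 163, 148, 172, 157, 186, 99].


min=25, max=186
(172-25)/(186-25) = 147/161 = 0.913

0.913


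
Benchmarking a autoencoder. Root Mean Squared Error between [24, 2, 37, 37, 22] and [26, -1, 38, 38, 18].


MSE = 31/5 = 6.2
RMSE = √(31/5) = 2.49

2.49


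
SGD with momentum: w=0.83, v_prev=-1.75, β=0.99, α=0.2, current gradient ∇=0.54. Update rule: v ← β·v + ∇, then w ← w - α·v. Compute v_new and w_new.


v_new = 0.99·-1.75 + 0.54 = -1.7325 + 0.54 = -1.1925
w_new = 0.83 - 0.2·-1.1925 = 0.83 + 0.2385 = 1.0685

v_new=-1.1925, w_new=1.0685


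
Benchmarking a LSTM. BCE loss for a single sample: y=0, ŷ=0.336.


BCE = -[y·ln(p) + (1-y)·ln(1-p)]
= -0 - 1·ln(1-0.336)
= -ln(0.664) = 0.4095

0.4095


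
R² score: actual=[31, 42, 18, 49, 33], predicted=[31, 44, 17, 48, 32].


ȳ = 34.6
SS_res = Σ(y-ŷ)² = 7
SS_tot = Σ(y-ȳ)² = 553.2
R² = 1 - SS_res/SS_tot = 1 - 0.0127 = 0.9873

0.9873


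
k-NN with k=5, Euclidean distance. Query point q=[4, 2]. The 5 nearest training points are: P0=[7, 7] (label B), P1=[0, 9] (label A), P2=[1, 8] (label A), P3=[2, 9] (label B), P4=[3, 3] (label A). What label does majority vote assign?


d(q,P0) = 5.831  (label B)
d(q,P1) = 8.0623  (label A)
d(q,P2) = 6.7082  (label A)
d(q,P3) = 7.2801  (label B)
d(q,P4) = 1.4142  (label A)
Votes: A=3, B=2
Majority → A

A


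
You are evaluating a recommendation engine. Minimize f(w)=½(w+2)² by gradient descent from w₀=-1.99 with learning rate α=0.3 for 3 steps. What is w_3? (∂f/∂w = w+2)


step 1: grad = -1.99+2 = 0.01; w = -1.99 - 0.3·(0.01) = -1.993
step 2: grad = -1.993+2 = 0.007; w = -1.993 - 0.3·(0.007) = -1.9951
step 3: grad = -1.9951+2 = 0.0049; w = -1.9951 - 0.3·(0.0049) = -1.99657

-1.99657


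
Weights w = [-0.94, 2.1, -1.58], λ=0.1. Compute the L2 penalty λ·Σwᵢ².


‖w‖₂² = (-0.94)² + (2.1)² + (-1.58)²
     = 0.8836 + 4.41 + 2.4964
     = 7.79
λ·‖w‖₂² = 0.1·7.79 = 0.779

0.779


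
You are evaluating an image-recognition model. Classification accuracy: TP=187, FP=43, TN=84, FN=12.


Accuracy = (TP+TN)/(TP+TN+FP+FN)
= (187+84)/(326)
= 271/326 = 83.13%

83.13%


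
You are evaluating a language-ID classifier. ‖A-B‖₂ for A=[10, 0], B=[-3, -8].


d = √((10+ 3)² + (0+ 8)²)
  = √(169 + 64)
  = √233 = 15.2643

15.2643


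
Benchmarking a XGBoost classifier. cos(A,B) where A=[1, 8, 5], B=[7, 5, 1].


A·B = 1·7 + 8·5 + 5·1 = 52
‖A‖ = √90 = 9.4868, ‖B‖ = √75 = 8.6603
cos = 52/(√90·√75) = 52/√6750 = 0.6329

0.6329


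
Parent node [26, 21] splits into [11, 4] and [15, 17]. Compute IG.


Parent = [26, 21], H_parent = 0.9918
H_left = 0.8366 (n=15), H_right = 0.9972 (n=32)
H_children = (15/47)·0.8366 + (32/47)·0.9972 = 0.9459
IG = 0.9918 - 0.9459 = 0.0459

0.0459


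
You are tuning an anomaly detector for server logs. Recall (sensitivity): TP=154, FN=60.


Recall = TP/(TP+FN)
= 154/(154+60)
= 154/214 = 71.96%

71.96%


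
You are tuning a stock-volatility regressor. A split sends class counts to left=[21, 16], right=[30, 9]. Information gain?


Parent = [51, 25], H_parent = 0.9138
H_left = 0.9868 (n=37), H_right = 0.7793 (n=39)
H_children = (37/76)·0.9868 + (39/76)·0.7793 = 0.8803
IG = 0.9138 - 0.8803 = 0.0335

0.0335


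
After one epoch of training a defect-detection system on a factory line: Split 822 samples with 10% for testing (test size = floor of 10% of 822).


Test = ⌊822·10/100⌋ = 82
Train = 822 - 82 = 740

Train: 740, Test: 82


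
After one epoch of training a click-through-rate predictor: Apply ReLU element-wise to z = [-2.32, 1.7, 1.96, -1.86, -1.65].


ReLU(-2.32) = max(0, -2.32) = 0.0
ReLU(1.7) = max(0, 1.7) = 1.7
ReLU(1.96) = max(0, 1.96) = 1.96
ReLU(-1.86) = max(0, -1.86) = 0.0
ReLU(-1.65) = max(0, -1.65) = 0.0
result = [0.0, 1.7, 1.96, 0.0, 0.0]

[0.0, 1.7, 1.96, 0.0, 0.0]


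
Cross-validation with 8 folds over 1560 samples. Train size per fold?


Fold size = 1560/8 = 195
Training per fold = 1560 - 195 = 1365

1365


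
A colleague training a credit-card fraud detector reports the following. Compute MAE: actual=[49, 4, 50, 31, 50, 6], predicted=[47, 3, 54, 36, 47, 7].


Absolute errors: |49-47|=2, |4-3|=1, |50-54|=4, |31-36|=5, |50-47|=3, |6-7|=1
Sum = 16
MAE = 16/6 = 8/3

8/3


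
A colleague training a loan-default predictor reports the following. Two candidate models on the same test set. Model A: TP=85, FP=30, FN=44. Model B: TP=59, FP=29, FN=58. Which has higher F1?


Model A: P=85/115=0.7391, R=85/129=0.6589, F1=2PR/(P+R)=2TP/(2TP+FP+FN)=170/244=0.6967
Model B: P=59/88=0.6705, R=59/117=0.5043, F1=2PR/(P+R)=2TP/(2TP+FP+FN)=118/205=0.5756
0.6967 > 0.5756 → Model A

Model A


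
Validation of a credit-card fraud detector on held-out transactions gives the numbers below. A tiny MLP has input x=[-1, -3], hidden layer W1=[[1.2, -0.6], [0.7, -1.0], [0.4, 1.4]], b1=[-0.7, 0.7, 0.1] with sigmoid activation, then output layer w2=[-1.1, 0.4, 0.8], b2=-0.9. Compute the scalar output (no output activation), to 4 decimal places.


z1[0] = (1.2)·(-1) + (-0.6)·(-3) - 0.7 = -0.1
z1[1] = (0.7)·(-1) + (-1.0)·(-3) + 0.7 = 3.0
z1[2] = (0.4)·(-1) + (1.4)·(-3) + 0.1 = -4.5
h = sigmoid(z1) = [0.475, 0.9526, 0.011]
output = (-1.1)·(0.475) + (0.4)·(0.9526) + (0.8)·(0.011) - 0.9 = -1.0327

-1.0327


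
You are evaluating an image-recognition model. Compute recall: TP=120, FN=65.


Recall = TP/(TP+FN)
= 120/(120+65)
= 120/185 = 64.86%

64.86%


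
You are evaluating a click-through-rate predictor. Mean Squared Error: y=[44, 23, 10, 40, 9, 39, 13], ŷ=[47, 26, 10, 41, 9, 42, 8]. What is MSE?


Squared errors: (44-47)²=9, (23-26)²=9, (10-10)²=0, (40-41)²=1, (9-9)²=0, (39-42)²=9, (13-8)²=25
Sum = 53
MSE = 53/7 = 53/7

53/7


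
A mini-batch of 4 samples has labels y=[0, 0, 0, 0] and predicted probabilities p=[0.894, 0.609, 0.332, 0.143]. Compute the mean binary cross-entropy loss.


L[0] = -ln(1-0.894) = -ln(0.106) = 2.2443
L[1] = -ln(1-0.609) = -ln(0.391) = 0.939
L[2] = -ln(1-0.332) = -ln(0.668) = 0.4035
L[3] = -ln(1-0.143) = -ln(0.857) = 0.1543
mean = (2.2443 + 0.939 + 0.4035 + 0.1543)/4 = 0.9353

0.9353


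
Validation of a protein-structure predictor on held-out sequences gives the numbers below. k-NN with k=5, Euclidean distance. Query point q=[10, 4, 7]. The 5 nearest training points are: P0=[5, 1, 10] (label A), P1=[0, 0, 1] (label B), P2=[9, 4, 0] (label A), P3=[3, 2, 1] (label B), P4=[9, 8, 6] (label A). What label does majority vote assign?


d(q,P0) = 6.5574  (label A)
d(q,P1) = 12.3288  (label B)
d(q,P2) = 7.0711  (label A)
d(q,P3) = 9.434  (label B)
d(q,P4) = 4.2426  (label A)
Votes: A=3, B=2
Majority → A

A


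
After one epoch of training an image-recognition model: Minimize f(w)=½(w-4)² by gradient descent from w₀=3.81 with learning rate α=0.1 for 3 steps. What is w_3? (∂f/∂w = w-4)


step 1: grad = 3.81-4 = -0.19; w = 3.81 - 0.1·(-0.19) = 3.829
step 2: grad = 3.829-4 = -0.171; w = 3.829 - 0.1·(-0.171) = 3.8461
step 3: grad = 3.8461-4 = -0.1539; w = 3.8461 - 0.1·(-0.1539) = 3.86149

3.86149


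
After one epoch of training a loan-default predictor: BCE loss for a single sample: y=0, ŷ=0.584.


BCE = -[y·ln(p) + (1-y)·ln(1-p)]
= -0 - 1·ln(1-0.584)
= -ln(0.416) = 0.8771

0.8771


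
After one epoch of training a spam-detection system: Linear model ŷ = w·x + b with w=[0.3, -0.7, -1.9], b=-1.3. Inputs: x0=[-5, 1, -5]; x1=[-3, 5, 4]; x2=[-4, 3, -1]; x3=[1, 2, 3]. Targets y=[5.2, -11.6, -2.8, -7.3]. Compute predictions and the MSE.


ŷ0 = (0.3)·(-5) + (-0.7)·(1) + (-1.9)·(-5) - 1.3 = 6.0
ŷ1 = (0.3)·(-3) + (-0.7)·(5) + (-1.9)·(4) - 1.3 = -13.3
ŷ2 = (0.3)·(-4) + (-0.7)·(3) + (-1.9)·(-1) - 1.3 = -2.7
ŷ3 = (0.3)·(1) + (-0.7)·(2) + (-1.9)·(3) - 1.3 = -8.1
errors² = [0.64, 2.89, 0.01, 0.64]
MSE = 4.1800/4 = 1.045

1.045


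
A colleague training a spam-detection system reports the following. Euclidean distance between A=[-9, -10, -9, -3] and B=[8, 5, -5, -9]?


d = √((-9-8)² + (-10-5)² + (-9+ 5)² + (-3+ 9)²)
  = √(289 + 225 + 16 + 36)
  = √566 = 23.7908

23.7908


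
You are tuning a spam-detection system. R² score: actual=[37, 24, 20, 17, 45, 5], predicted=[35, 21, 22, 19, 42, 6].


ȳ = 24.6667
SS_res = Σ(y-ŷ)² = 31
SS_tot = Σ(y-ȳ)² = 1033.33
R² = 1 - SS_res/SS_tot = 1 - 0.03 = 0.97

0.97


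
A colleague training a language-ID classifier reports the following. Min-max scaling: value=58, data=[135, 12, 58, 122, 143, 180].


min=12, max=180
(58-12)/(180-12) = 46/168 = 0.2738

0.2738


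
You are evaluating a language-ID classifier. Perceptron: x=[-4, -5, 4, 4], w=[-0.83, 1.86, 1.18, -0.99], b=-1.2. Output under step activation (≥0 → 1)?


z = (-4)·(-0.83) + (-5)·(1.86) + (4)·(1.18) + (4)·(-0.99) - 1.2
  = -6.42
step(z) = 0 (z<0)

0


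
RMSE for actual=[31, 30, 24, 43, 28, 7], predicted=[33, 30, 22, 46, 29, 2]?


MSE = 43/6 = 7.1667
RMSE = √(43/6) = 2.6771

2.6771


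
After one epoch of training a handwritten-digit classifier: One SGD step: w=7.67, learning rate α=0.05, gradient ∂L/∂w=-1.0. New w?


w_new = w - α·∇
= 7.67 - 0.05·-1.0
= 7.67 + 0.05
= 7.72

7.72


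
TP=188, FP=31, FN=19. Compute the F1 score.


Precision = 188/219 = 0.8584
Recall = 188/207 = 0.9082
F1 = 2·P·R/(P+R) = 2·TP/(2·TP+FP+FN) = 376/(376+31+19) = 376/426 = 0.8826

0.8826


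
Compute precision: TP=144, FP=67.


Precision = TP/(TP+FP)
= 144/(144+67)
= 144/211 = 68.25%

68.25%


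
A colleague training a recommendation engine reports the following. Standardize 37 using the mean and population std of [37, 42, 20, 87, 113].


μ = 59.8, σ = 34.6144
z = (37 - 59.8)/34.6144 = -0.6587

-0.6587


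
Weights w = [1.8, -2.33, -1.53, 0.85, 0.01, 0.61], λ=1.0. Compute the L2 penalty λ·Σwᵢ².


‖w‖₂² = (1.8)² + (-2.33)² + (-1.53)² + (0.85)² + (0.01)² + (0.61)²
     = 3.24 + 5.4289 + 2.3409 + 0.7225 + 0.0001 + 0.3721
     = 12.1045
λ·‖w‖₂² = 1.0·12.1045 = 12.1045

12.1045


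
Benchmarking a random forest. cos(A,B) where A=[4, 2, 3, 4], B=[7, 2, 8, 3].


A·B = 4·7 + 2·2 + 3·8 + 4·3 = 68
‖A‖ = √45 = 6.7082, ‖B‖ = √126 = 11.225
cos = 68/(√45·√126) = 68/√5670 = 0.9031

0.9031


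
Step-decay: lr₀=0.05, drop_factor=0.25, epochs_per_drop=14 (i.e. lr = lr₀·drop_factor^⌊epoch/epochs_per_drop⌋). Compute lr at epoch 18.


n_drops = ⌊18/14⌋ = 1
lr = 0.05·0.25^1 = 0.05·0.25 = 0.0125

0.0125


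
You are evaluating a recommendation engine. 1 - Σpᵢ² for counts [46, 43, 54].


Probabilities: [46/143, 43/143, 54/143] ≈ [0.3217, 0.3007, 0.3776]
Σpᵢ² = (2116 + 1849 + 2916)/143² = 6881/20449
Gini = 1 - Σpᵢ² = 1 - 6881/20449 = 0.6635

0.6635


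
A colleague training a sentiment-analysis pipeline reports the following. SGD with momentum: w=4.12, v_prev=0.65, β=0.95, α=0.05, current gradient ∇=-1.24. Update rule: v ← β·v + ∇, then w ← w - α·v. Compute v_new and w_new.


v_new = 0.95·0.65 - 1.24 = 0.6175 - 1.24 = -0.6225
w_new = 4.12 - 0.05·-0.6225 = 4.12 + 0.031125 = 4.151125

v_new=-0.6225, w_new=4.151125


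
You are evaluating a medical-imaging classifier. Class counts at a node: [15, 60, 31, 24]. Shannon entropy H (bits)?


Probabilities: [15/130, 60/130, 31/130, 24/130] ≈ [0.1154, 0.4615, 0.2385, 0.1846]
H = -((15/130)·log₂(15/130) + (60/130)·log₂(60/130) + (31/130)·log₂(31/130) + (24/130)·log₂(24/130))
  = 1.8175 bits

1.8175 bits


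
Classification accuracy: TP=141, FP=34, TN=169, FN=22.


Accuracy = (TP+TN)/(TP+TN+FP+FN)
= (141+169)/(366)
= 310/366 = 84.7%

84.7%


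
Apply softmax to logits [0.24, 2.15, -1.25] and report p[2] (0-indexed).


Exponentials: e^0.24=1.2712, e^2.15=8.5849, e^-1.25=0.2865
Sum = 10.1426
Softmax = [0.1253, 0.8464, 0.0282]
p[2] = 0.2865/10.1426 = 0.0282

0.0282


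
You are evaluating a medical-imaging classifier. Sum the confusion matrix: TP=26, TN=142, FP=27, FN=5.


Total = TP + TN + FP + FN
= 26 + 142 + 27 + 5
= 200
(Predicted positive: 53, predicted negative: 147)

200


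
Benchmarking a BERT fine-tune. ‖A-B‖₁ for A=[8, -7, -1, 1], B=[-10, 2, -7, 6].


d = |8+ 10| + |-7-2| + |-1+ 7| + |1-6|
  = 18 + 9 + 6 + 5
  = 38

38


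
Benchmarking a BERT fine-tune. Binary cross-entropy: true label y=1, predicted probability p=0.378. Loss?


BCE = -[y·ln(p) + (1-y)·ln(1-p)]
= -1·ln(0.378) - 0
= -ln(0.378) = 0.9729

0.9729


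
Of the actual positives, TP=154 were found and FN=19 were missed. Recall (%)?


Recall = TP/(TP+FN)
= 154/(154+19)
= 154/173 = 89.02%

89.02%


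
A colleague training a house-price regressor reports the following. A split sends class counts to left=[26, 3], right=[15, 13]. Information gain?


Parent = [41, 16], H_parent = 0.8564
H_left = 0.4798 (n=29), H_right = 0.9963 (n=28)
H_children = (29/57)·0.4798 + (28/57)·0.9963 = 0.7335
IG = 0.8564 - 0.7335 = 0.1229

0.1229


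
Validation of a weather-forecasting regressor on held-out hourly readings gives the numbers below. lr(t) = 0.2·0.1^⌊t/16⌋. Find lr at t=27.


n_drops = ⌊27/16⌋ = 1
lr = 0.2·0.1^1 = 0.2·0.1 = 0.02

0.02


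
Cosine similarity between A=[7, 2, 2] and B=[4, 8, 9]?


A·B = 7·4 + 2·8 + 2·9 = 62
‖A‖ = √57 = 7.5498, ‖B‖ = √161 = 12.6886
cos = 62/(√57·√161) = 62/√9177 = 0.6472

0.6472


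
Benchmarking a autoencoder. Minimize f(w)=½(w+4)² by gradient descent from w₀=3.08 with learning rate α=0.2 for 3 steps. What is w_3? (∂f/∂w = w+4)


step 1: grad = 3.08+4 = 7.08; w = 3.08 - 0.2·(7.08) = 1.664
step 2: grad = 1.664+4 = 5.664; w = 1.664 - 0.2·(5.664) = 0.5312
step 3: grad = 0.5312+4 = 4.5312; w = 0.5312 - 0.2·(4.5312) = -0.37504

-0.37504


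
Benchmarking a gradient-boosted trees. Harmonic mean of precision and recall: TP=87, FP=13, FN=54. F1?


Precision = 87/100 = 0.87
Recall = 87/141 = 0.617
F1 = 2·P·R/(P+R) = 2·TP/(2·TP+FP+FN) = 174/(174+13+54) = 174/241 = 0.722

0.722


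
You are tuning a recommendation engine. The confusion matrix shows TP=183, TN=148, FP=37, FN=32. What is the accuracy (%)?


Accuracy = (TP+TN)/(TP+TN+FP+FN)
= (183+148)/(400)
= 331/400 = 82.75%

82.75%


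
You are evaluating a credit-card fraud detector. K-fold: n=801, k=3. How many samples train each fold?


Fold size = 801/3 = 267
Training per fold = 801 - 267 = 534

534


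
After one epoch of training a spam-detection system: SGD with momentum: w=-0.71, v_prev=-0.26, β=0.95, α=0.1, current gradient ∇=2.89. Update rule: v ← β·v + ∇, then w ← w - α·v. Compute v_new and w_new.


v_new = 0.95·-0.26 + 2.89 = -0.247 + 2.89 = 2.643
w_new = -0.71 - 0.1·2.643 = -0.71 - 0.2643 = -0.9743

v_new=2.643, w_new=-0.9743


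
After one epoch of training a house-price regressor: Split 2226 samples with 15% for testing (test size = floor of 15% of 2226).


Test = ⌊2226·15/100⌋ = 333
Train = 2226 - 333 = 1893

Train: 1893, Test: 333


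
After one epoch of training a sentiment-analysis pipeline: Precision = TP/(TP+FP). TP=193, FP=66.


Precision = TP/(TP+FP)
= 193/(193+66)
= 193/259 = 74.52%

74.52%


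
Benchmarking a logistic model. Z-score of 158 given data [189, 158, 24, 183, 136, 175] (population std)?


μ = 144.1667, σ = 56.5197
z = (158 - 144.1667)/56.5197 = 0.2448

0.2448


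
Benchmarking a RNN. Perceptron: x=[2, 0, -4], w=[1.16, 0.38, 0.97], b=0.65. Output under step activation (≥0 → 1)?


z = (2)·(1.16) + (0)·(0.38) + (-4)·(0.97) + 0.65
  = -0.91
step(z) = 0 (z<0)

0


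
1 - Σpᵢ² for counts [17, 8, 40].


Probabilities: [17/65, 8/65, 40/65] ≈ [0.2615, 0.1231, 0.6154]
Σpᵢ² = (289 + 64 + 1600)/65² = 1953/4225
Gini = 1 - Σpᵢ² = 1 - 1953/4225 = 0.5378

0.5378


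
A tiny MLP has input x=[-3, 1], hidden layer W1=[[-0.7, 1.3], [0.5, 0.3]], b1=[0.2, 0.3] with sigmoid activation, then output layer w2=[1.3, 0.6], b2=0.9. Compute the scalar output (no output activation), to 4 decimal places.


z1[0] = (-0.7)·(-3) + (1.3)·(1) + 0.2 = 3.6
z1[1] = (0.5)·(-3) + (0.3)·(1) + 0.3 = -0.9
h = sigmoid(z1) = [0.9734, 0.2891]
output = (1.3)·(0.9734) + (0.6)·(0.2891) + 0.9 = 2.3389

2.3389


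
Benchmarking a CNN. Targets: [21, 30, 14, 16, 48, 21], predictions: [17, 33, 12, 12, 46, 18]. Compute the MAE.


Absolute errors: |21-17|=4, |30-33|=3, |14-12|=2, |16-12|=4, |48-46|=2, |21-18|=3
Sum = 18
MAE = 18/6 = 3

3


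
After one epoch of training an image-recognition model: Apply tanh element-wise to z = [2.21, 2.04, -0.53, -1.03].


tanh(2.21) = 0.9762
tanh(2.04) = 0.9667
tanh(-0.53) = -0.4854
tanh(-1.03) = -0.7739
result = [0.9762, 0.9667, -0.4854, -0.7739]

[0.9762, 0.9667, -0.4854, -0.7739]


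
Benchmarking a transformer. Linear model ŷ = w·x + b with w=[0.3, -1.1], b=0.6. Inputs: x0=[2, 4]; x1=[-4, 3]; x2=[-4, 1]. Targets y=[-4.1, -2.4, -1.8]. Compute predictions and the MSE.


ŷ0 = (0.3)·(2) + (-1.1)·(4) + 0.6 = -3.2
ŷ1 = (0.3)·(-4) + (-1.1)·(3) + 0.6 = -3.9
ŷ2 = (0.3)·(-4) + (-1.1)·(1) + 0.6 = -1.7
errors² = [0.81, 2.25, 0.01]
MSE = 3.0700/3 = 1.0233

1.0233


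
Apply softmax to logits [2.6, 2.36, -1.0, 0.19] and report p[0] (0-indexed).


Exponentials: e^2.6=13.4637, e^2.36=10.591, e^-1.0=0.3679, e^0.19=1.2092
Sum = 25.6318
Softmax = [0.5253, 0.4132, 0.0144, 0.0472]
p[0] = 13.4637/25.6318 = 0.5253

0.5253


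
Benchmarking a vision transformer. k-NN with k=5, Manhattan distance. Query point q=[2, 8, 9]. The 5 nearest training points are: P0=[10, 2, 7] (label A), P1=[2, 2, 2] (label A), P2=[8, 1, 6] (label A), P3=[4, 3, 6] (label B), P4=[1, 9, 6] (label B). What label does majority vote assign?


d(q,P0) = 16  (label A)
d(q,P1) = 13  (label A)
d(q,P2) = 16  (label A)
d(q,P3) = 10  (label B)
d(q,P4) = 5  (label B)
Votes: A=3, B=2
Majority → A

A
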